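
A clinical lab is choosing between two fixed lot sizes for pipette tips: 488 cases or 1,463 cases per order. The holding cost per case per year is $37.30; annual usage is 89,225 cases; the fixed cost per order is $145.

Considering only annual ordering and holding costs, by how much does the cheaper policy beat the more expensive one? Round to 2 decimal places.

$515.44

TC(Q) = (D/Q)S + (Q/2)H
TC(488) = (89,225/488)×145 + (488/2)×37.3 = $35,612.73
TC(1,463) = (89,225/1,463)×145 + (1,463/2)×37.3 = $36,128.17
Lots of 488 are cheaper by $515.44.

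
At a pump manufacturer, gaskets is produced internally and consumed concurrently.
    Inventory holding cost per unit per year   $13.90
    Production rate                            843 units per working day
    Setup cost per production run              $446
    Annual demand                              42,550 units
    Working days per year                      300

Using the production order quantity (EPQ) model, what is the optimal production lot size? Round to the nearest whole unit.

d = 42,550/300 = 141.8333 units/day;  effective holding cost H(1 − d/p) = 13.9·(1 − 141.8333/843) = 11.56135
Q* = √(2DS / H_eff) = √(2·42,550·446 / 11.56135) ≈ 1,811.87

1,812 units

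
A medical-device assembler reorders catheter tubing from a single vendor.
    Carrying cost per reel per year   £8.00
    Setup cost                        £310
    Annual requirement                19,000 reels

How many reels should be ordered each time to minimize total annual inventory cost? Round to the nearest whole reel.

2DS/H = 2·19,000·310/8 = 1,472,500.00
EOQ = √1,472,500.00 ≈ 1,213.47

1,213 reels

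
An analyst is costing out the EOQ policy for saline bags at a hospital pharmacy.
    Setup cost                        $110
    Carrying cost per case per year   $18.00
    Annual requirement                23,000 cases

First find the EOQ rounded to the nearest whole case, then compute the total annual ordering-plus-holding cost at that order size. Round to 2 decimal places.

Optimal lot size Q* = (2 × 23,000 × $110 / $18)^½ ≈ 530.20 → Q = 530 cases
Ordering: D/Q × S = 23,000/530 × $110 = $4,773.58
Holding:  Q/2 × H = 530/2 × $18 = $4,770.00
Total = $4,773.58 + $4,770.00 = $9,543.58

$9,543.58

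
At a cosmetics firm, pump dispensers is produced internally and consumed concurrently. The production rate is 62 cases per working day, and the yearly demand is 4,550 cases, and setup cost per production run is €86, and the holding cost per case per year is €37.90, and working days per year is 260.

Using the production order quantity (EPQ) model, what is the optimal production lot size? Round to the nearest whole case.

d = 4,550/260 = 17.5000 cases/day;  effective holding cost H(1 − d/p) = 37.9·(1 − 17.5000/62) = 27.20242
Q* = √(2DS / H_eff) = √(2·4,550·86 / 27.20242) ≈ 169.62

170 cases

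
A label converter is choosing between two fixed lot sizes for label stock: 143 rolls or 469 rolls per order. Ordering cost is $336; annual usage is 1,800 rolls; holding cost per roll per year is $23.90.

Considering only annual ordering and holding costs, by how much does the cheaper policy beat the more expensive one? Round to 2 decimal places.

For each Q, cost = (D/Q)·S + (Q/2)·H.
TC(143) = (1,800/143)×336 + (143/2)×23.9 = $5,938.22
TC(469) = (1,800/469)×336 + (469/2)×23.9 = $6,894.10
|ΔTC| = |$5,938.22 − $6,894.10| = $955.88

$955.88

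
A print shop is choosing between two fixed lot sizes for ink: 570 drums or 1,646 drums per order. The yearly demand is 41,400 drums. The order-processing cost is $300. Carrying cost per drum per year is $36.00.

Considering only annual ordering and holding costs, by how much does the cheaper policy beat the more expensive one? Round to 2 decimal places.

Annual cost at Q: ordering D·S/Q plus holding Q·H/2.
TC(570) = (41,400/570)×300 + (570/2)×36 = $32,049.47
TC(1,646) = (41,400/1,646)×300 + (1,646/2)×36 = $37,173.57
Lots of 570 are cheaper by $5,124.09.

$5,124.09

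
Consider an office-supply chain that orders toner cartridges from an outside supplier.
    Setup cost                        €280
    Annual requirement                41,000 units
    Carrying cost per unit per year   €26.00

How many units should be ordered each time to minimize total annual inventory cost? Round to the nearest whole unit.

Optimal lot size Q* = (2 × 41,000 × €280 / €26)^½ ≈ 939.72

940 units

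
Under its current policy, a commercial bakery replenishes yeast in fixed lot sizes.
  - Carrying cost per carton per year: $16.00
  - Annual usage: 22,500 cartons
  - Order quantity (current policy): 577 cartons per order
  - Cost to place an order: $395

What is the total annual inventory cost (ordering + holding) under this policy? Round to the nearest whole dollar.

$20,019

Ordering: D/Q × S = 22,500/577 × $395 = $15,402.95
Holding:  Q/2 × H = 577/2 × $16 = $4,616.00
Total = $15,402.95 + $4,616.00 = $20,018.95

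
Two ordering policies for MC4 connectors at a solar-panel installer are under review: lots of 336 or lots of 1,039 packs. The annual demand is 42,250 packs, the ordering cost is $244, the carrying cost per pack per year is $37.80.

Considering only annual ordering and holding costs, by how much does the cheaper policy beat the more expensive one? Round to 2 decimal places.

$7,472.81

For each Q, cost = (D/Q)·S + (Q/2)·H.
TC(336) = (42,250/336)×244 + (336/2)×37.8 = $37,031.95
TC(1,039) = (42,250/1,039)×244 + (1,039/2)×37.8 = $29,559.14
Lots of 1,039 are cheaper by $7,472.81.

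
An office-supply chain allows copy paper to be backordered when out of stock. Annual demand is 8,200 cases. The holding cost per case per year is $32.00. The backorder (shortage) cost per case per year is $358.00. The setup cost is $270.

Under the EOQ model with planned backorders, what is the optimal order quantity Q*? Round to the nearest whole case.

Basic EOQ = √(2·8,200·270/32) = 371.988
Backorder adjustment √((H+b)/b) = √((32+358)/358) = 1.0437
Q* = 371.988 × 1.0437 ≈ 388.26

388 cases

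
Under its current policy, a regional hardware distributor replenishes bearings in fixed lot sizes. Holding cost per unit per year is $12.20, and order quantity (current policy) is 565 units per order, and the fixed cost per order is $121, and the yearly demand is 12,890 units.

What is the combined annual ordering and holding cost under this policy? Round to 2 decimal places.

Orders/yr = 12,890/565 = 22.814; ordering cost = 22.814 × $121 = $2,760.51
Average inventory = 565/2 = 282.5; holding cost = 282.5 × $12.2 = $3,446.50
Total = $2,760.51 + $3,446.50 = $6,207.01

$6,207.01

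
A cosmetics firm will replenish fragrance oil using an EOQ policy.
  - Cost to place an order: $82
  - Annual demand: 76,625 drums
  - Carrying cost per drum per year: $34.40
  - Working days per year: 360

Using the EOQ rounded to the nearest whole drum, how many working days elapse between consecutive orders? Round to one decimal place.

2DS/H = 2·76,625·82/34.4 = 365,305.23
EOQ = √365,305.23 ≈ 604.40 → Q = 604 drums
T = Q/D × 360 days = 604/76,625 × 360 = 2.838 days

2.8 days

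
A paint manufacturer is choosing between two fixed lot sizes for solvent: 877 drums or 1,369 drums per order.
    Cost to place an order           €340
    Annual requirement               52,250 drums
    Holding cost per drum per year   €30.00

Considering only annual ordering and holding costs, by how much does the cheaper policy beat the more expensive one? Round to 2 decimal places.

€100.07

For each Q, cost = (D/Q)·S + (Q/2)·H.
TC(877) = (52,250/877)×340 + (877/2)×30 = €33,411.56
TC(1,369) = (52,250/1,369)×340 + (1,369/2)×30 = €33,511.63
Cheaper: Q = 877.  Difference = €100.07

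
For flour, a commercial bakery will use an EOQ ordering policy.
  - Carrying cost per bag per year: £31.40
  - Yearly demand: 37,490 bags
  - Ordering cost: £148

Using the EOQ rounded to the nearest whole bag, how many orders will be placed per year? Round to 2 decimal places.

63.11 orders per year

EOQ = √(2DS/H) = √(2 × 37,490 × 148 / 31.4)
    = √(353,408.92) ≈ 594.48 → Q = 594
N = D/Q = 37,490/594 ≈ 63.114 orders/yr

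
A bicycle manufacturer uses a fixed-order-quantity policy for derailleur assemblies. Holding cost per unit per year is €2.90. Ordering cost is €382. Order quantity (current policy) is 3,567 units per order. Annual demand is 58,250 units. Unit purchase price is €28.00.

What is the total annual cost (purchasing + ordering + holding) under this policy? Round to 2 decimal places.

€1,642,410.31

Annual ordering cost = (D/Q)·S = (58,250/3,567) × 382 = €6,238.16
Annual holding cost  = (Q/2)·H = (3,567/2) × 2.9 = €5,172.15
Purchase cost = D·C = 58,250 × 28 = €1,631,000.00
Total = €6,238.16 + €5,172.15 + €1,631,000.00 = €1,642,410.31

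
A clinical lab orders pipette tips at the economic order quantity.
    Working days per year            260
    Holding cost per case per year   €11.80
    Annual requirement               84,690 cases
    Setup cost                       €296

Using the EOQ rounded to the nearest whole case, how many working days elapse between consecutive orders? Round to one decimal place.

6.3 days

EOQ = √(2DS/H) = √(2 × 84,690 × 296 / 11.8)
    = √(4,248,854.24) ≈ 2,061.27 → Q = 2,061 cases
Days between orders = 260 / (D/Q) = 260 / 41.092 ≈ 6.327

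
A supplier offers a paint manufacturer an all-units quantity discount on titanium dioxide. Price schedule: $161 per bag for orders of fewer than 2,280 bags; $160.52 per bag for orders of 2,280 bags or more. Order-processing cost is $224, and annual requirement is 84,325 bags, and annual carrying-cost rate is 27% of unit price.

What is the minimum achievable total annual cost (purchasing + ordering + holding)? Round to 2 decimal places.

H₁ = 27%×$161 = $43.4700;  H₂ = 27%×$160.52 = $43.3404
EOQ₁ = √(2×84,325×224/43.4700) = 932.23  (< 2,280, feasible at tier 1)
EOQ₂ = √(2×84,325×224/43.3404) = 933.62  (< 2,280 → use Q = 2,280 at tier-2 price)
TC(tier 1 (EOQ₁), Q≈932.2) = $13,616,848.97
TC(tier 2, Q≈2,280.0) = $13,593,541.62
Minimum at tier 2: $13,593,541.62

$13,593,541.62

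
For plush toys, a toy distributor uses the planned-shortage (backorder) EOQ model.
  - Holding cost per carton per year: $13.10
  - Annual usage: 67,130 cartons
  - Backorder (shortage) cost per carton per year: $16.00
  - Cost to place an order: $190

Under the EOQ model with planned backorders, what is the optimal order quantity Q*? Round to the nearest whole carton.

1,882 cartons

Q* = √(2DS/H) · √((H + b)/b)
   = √(2 × 67,130 × 190 / 13.1) · √((13.1 + 16) / 16)
   = 1,395.451 × 1.3486 ≈ 1,881.92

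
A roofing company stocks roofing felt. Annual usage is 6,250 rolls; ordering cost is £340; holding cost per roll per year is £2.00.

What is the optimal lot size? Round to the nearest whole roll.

Q* = √(2·D·S / H) = √(2·6,250·340 / 2) = √2,125,000.0 ≈ 1,457.74

1,458 rolls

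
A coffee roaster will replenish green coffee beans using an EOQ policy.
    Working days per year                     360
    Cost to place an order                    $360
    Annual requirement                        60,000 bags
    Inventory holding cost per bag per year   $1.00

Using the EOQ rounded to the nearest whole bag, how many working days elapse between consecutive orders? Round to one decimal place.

39.4 days

Q* = √(2·D·S / H) = √(2·60,000·360 / 1) = √43,200,000.0 ≈ 6,572.67 → Q = 6,573 bags
Cycle time = (working days × Q)/D = (360 × 6,573) / 60,000 = 39.438 days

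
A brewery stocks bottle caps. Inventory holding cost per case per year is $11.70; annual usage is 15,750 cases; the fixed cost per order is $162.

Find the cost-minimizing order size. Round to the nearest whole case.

Q* = √(2·D·S / H) = √(2·15,750·162 / 11.7) = √436,153.8 ≈ 660.42

660 cases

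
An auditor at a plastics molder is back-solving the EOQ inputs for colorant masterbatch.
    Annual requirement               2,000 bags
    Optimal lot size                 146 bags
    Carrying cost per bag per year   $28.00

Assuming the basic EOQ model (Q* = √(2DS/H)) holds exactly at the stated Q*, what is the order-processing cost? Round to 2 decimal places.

From Q* = √(2DS/H) ⇒ Q*² = 2DS/H.
S = Q²H / (2D) = 146² × 28 / (2 × 2,000) = 149.2120

$149.21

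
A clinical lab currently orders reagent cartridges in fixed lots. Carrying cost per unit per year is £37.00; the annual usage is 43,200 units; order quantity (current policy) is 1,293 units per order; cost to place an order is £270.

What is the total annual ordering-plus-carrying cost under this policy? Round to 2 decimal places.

£32,941.38

Annual ordering cost = (D/Q)·S = (43,200/1,293) × 270 = £9,020.88
Annual holding cost  = (Q/2)·H = (1,293/2) × 37 = £23,920.50
Total = £9,020.88 + £23,920.50 = £32,941.38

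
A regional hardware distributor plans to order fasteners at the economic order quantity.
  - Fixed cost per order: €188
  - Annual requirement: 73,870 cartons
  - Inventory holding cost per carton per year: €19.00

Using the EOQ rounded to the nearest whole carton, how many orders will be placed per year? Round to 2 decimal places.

2DS/H = 2·73,870·188/19 = 1,461,848.42
EOQ = √1,461,848.42 ≈ 1,209.07 → Q = 1,209
Orders per year = D/Q = 73,870 / 1,209 = 61.100

61.10 orders per year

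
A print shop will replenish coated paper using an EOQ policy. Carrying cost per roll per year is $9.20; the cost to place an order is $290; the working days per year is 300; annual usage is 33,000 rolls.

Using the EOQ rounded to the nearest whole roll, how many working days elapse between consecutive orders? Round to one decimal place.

Q* = √(2·D·S / H) = √(2·33,000·290 / 9.2) = √2,080,434.8 ≈ 1,442.37 → Q = 1,442 rolls
Days between orders = 300 / (D/Q) = 300 / 22.885 ≈ 13.109

13.1 days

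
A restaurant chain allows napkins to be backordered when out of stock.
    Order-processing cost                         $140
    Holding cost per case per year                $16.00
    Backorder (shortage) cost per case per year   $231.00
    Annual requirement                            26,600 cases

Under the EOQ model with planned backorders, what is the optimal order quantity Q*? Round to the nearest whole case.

706 cases

Q* = √(2DS/H) · √((H + b)/b)
   = √(2 × 26,600 × 140 / 16) · √((16 + 231) / 231)
   = 682.276 × 1.0341 ≈ 705.51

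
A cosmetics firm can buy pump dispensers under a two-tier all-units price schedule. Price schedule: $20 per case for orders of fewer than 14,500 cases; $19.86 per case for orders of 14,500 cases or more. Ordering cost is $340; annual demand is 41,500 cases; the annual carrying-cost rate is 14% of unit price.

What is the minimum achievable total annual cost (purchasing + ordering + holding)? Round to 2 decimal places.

H₁ = 14%×$20 = $2.8000;  H₂ = 14%×$19.86 = $2.7804
EOQ₁ = √(2×41,500×340/2.8000) = 3,174.68  (< 14,500, feasible at tier 1)
EOQ₂ = √(2×41,500×340/2.7804) = 3,185.85  (< 14,500 → use Q = 14,500 at tier-2 price)
TC(tier 1 (EOQ₁), Q≈3,174.7) = $838,889.09
TC(tier 2, Q≈14,500.0) = $845,321.00
Minimum at tier 1 (EOQ₁): $838,889.09

$838,889.09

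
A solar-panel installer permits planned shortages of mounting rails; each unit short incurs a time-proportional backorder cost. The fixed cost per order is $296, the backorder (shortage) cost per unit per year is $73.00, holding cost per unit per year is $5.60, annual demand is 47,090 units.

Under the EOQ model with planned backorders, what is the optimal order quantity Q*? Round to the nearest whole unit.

Basic EOQ = √(2·47,090·296/5.6) = 2,231.162
Backorder adjustment √((H+b)/b) = √((5.6+73)/73) = 1.0376
Q* = 2,231.162 × 1.0376 ≈ 2,315.16

2,315 units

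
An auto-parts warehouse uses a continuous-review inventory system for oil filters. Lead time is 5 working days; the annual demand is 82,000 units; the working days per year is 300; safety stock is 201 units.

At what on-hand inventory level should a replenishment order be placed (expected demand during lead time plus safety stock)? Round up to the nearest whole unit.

1,568 units

Daily demand d = 82,000 / 300 = 273.333 units/day
Demand during lead time = 273.333 × 5 = 1,366.67
Reorder point = 1,366.67 + 201 = 1,567.67 → round up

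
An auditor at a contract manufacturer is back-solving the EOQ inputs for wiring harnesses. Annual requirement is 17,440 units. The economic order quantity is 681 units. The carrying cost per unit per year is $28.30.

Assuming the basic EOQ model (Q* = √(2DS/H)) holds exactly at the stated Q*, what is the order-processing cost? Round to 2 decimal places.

$376.27

Since Q* = (2DS/H)^½, squaring gives Q*²·H = 2DS.
S = Q²H / (2D) = 681² × 28.3 / (2 × 17,440) = 376.2740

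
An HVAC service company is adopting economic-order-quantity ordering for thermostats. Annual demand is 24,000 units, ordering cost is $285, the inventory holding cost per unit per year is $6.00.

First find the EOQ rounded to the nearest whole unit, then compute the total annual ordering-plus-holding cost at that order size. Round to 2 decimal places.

$9,059.80

2DS/H = 2·24,000·285/6 = 2,280,000.00
EOQ = √2,280,000.00 ≈ 1,509.97 → Q = 1,510 units
Annual ordering cost = (D/Q)·S = (24,000/1,510) × 285 = $4,529.80
Annual holding cost  = (Q/2)·H = (1,510/2) × 6 = $4,530.00
Total = $4,529.80 + $4,530.00 = $9,059.80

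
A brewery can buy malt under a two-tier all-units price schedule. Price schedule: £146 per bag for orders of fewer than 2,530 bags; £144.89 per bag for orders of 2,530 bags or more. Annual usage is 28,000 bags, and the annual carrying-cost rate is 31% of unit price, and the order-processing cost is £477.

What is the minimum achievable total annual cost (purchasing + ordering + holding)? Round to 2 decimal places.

H₁ = 31%×£146 = £45.2600;  H₂ = 31%×£144.89 = £44.9159
EOQ₁ = √(2×28,000×477/45.2600) = 768.24  (< 2,530, feasible at tier 1)
EOQ₂ = √(2×28,000×477/44.9159) = 771.18  (< 2,530 → use Q = 2,530 at tier-2 price)
TC(tier 1 (EOQ₁), Q≈768.2) = £4,122,770.46
TC(tier 2, Q≈2,530.0) = £4,119,017.66
Minimum at tier 2: £4,119,017.66

£4,119,017.66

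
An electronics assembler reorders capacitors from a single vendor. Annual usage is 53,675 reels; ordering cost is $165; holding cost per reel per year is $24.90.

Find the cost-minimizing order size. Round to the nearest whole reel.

Optimal lot size Q* = (2 × 53,675 × $165 / $24.9)^½ ≈ 843.42

843 reels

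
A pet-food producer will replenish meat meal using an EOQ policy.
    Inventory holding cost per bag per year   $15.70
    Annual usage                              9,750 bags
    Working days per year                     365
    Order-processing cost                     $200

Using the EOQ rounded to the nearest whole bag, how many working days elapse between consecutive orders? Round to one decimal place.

EOQ = √(2DS/H) = √(2 × 9,750 × 200 / 15.7)
    = √(248,407.64) ≈ 498.41 → Q = 498 bags
Days between orders = 365 / (D/Q) = 365 / 19.578 ≈ 18.643

18.6 days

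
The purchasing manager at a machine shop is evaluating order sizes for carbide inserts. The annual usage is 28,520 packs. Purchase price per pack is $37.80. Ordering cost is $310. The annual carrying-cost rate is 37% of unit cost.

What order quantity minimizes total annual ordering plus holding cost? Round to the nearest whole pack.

1,124 packs

Carrying cost H = $37.8 × 37% = $13.9860/pack/yr
Optimal lot size Q* = (2 × 28,520 × $310 / $13.986)^½ ≈ 1,124.41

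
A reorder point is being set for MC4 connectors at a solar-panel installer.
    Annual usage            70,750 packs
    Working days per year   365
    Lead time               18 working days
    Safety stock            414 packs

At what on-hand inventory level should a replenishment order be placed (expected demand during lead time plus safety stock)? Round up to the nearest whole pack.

Daily demand d = 70,750 / 365 = 193.836 packs/day
Demand during lead time = 193.836 × 18 = 3,489.04
Reorder point = 3,489.04 + 414 = 3,903.04 → round up

3,904 packs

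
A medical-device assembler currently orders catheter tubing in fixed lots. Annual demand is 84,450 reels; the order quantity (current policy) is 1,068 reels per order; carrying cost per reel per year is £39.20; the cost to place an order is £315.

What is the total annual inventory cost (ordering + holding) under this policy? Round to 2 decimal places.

Orders/yr = 84,450/1,068 = 79.073; ordering cost = 79.073 × £315 = £24,908.01
Average inventory = 1,068/2 = 534; holding cost = 534 × £39.2 = £20,932.80
Total = £24,908.01 + £20,932.80 = £45,840.81

£45,840.81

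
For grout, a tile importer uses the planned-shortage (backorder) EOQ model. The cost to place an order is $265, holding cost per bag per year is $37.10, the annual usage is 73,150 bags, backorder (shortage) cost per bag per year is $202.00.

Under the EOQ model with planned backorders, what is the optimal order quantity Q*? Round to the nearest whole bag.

1,112 bags

Q* = √(2DS/H) · √((H + b)/b)
   = √(2 × 73,150 × 265 / 37.1) · √((37.1 + 202) / 202)
   = 1,022.252 × 1.0880 ≈ 1,112.17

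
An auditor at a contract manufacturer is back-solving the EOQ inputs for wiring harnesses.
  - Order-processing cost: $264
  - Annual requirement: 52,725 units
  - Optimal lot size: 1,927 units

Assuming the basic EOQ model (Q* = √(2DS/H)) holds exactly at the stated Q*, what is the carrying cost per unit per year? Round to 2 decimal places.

$7.50

From Q* = √(2DS/H) ⇒ Q*² = 2DS/H.
H = 2DS / Q² = 2 × 52,725 × 264 / 1,927² = 7.4970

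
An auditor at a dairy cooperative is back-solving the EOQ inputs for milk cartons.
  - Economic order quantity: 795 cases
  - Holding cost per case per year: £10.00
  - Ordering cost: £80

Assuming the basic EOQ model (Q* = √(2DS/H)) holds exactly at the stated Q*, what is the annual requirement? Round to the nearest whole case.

39,502 cases per year

EOQ relation: Q² = 2DS/H, so rearrange for the unknown.
D = Q²H / (2S) = 795² × 10 / (2 × 80) = 39,501.56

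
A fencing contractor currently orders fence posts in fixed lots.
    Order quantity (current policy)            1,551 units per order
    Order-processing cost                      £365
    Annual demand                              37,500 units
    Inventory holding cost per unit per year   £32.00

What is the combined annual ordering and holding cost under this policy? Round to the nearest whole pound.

Ordering: D/Q × S = 37,500/1,551 × £365 = £8,824.95
Holding:  Q/2 × H = 1,551/2 × £32 = £24,816.00
Total = £8,824.95 + £24,816.00 = £33,640.95

£33,641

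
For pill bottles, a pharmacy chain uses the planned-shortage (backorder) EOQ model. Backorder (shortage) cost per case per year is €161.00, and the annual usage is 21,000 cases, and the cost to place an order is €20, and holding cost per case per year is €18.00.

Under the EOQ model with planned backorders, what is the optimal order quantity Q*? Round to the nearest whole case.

228 cases

Q* = √(2DS/H) · √((H + b)/b)
   = √(2 × 21,000 × 20 / 18) · √((18 + 161) / 161)
   = 216.025 × 1.0544 ≈ 227.78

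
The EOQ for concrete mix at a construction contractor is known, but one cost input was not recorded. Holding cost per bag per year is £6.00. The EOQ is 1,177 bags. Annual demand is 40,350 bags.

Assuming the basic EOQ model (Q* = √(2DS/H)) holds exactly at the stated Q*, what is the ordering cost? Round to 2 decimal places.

Since Q* = (2DS/H)^½, squaring gives Q*²·H = 2DS.
S = Q²H / (2D) = 1,177² × 6 / (2 × 40,350) = 102.9984

£103.00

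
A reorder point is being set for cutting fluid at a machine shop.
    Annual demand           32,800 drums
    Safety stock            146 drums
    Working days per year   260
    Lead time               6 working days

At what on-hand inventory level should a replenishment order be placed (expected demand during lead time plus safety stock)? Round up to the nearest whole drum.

Daily demand d = 32,800 / 260 = 126.154 drums/day
Demand during lead time = 126.154 × 6 = 756.92
Reorder point = 756.92 + 146 = 902.92 → round up

903 drums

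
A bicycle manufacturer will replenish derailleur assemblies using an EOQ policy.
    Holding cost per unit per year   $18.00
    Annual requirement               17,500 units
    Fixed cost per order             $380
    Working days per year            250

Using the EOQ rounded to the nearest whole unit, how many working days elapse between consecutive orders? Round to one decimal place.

Optimal lot size Q* = (2 × 17,500 × $380 / $18)^½ ≈ 859.59 → Q = 860 units
Cycle time = (working days × Q)/D = (250 × 860) / 17,500 = 12.286 days

12.3 days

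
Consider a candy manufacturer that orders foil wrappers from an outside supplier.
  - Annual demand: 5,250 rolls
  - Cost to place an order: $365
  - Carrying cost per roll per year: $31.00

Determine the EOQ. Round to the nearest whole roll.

352 rolls

EOQ = √(2DS/H) = √(2 × 5,250 × 365 / 31)
    = √(123,629.03) ≈ 351.61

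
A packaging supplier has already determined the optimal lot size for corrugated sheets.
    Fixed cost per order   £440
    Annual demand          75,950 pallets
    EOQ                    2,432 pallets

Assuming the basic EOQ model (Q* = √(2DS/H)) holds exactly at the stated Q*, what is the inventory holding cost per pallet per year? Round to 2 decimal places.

£11.30

Since Q* = (2DS/H)^½, squaring gives Q*²·H = 2DS.
H = 2DS / Q² = 2 × 75,950 × 440 / 2,432² = 11.3001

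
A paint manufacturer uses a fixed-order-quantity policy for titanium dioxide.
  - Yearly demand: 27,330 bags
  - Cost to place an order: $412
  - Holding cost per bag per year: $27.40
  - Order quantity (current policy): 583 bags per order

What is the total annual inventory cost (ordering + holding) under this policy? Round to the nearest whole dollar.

$27,301

Orders/yr = 27,330/583 = 46.878; ordering cost = 46.878 × $412 = $19,313.83
Average inventory = 583/2 = 291.5; holding cost = 291.5 × $27.4 = $7,987.10
Total = $19,313.83 + $7,987.10 = $27,300.93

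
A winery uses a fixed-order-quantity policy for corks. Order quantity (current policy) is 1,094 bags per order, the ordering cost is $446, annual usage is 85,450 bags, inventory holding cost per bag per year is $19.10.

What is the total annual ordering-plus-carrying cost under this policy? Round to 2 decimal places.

$45,283.81

Ordering: D/Q × S = 85,450/1,094 × $446 = $34,836.11
Holding:  Q/2 × H = 1,094/2 × $19.1 = $10,447.70
Total = $34,836.11 + $10,447.70 = $45,283.81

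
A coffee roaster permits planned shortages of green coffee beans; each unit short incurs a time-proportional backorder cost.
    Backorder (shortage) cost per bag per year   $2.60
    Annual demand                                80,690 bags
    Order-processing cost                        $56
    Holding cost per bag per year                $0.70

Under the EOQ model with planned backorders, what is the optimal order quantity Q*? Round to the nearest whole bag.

4,048 bags

Q* = √(2DS/H) · √((H + b)/b)
   = √(2 × 80,690 × 56 / 0.7) · √((0.7 + 2.6) / 2.6)
   = 3,593.105 × 1.1266 ≈ 4,048.00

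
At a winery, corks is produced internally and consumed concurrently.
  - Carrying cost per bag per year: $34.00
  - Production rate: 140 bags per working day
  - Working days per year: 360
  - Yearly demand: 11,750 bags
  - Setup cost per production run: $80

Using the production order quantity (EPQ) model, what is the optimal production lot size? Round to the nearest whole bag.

269 bags

d = 11,750/360 = 32.6389 bags/day;  effective holding cost H(1 − d/p) = 34·(1 − 32.6389/140) = 26.07341
Q* = √(2DS / H_eff) = √(2·11,750·80 / 26.07341) ≈ 268.52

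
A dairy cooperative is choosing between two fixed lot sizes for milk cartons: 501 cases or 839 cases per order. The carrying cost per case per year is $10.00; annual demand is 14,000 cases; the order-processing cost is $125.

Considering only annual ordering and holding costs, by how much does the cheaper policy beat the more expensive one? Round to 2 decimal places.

For each Q, cost = (D/Q)·S + (Q/2)·H.
TC(501) = (14,000/501)×125 + (501/2)×10 = $5,998.01
TC(839) = (14,000/839)×125 + (839/2)×10 = $6,280.82
Cheaper: Q = 501.  Difference = $282.80

$282.80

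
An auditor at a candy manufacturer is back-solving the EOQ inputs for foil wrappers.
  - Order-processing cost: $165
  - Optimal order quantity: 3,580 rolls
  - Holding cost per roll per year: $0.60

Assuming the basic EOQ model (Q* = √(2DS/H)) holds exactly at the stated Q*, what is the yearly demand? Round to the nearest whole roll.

From Q* = √(2DS/H) ⇒ Q*² = 2DS/H.
D = Q²H / (2S) = 3,580² × 0.6 / (2 × 165) = 23,302.55

23,303 rolls per year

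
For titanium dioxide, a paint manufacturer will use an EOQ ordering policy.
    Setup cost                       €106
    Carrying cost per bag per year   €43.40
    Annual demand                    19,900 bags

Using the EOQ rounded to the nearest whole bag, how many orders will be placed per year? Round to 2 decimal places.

63.78 orders per year

Q* = √(2·D·S / H) = √(2·19,900·106 / 43.4) = √97,207.4 ≈ 311.78 → Q = 312
N = D/Q = 19,900/312 ≈ 63.782 orders/yr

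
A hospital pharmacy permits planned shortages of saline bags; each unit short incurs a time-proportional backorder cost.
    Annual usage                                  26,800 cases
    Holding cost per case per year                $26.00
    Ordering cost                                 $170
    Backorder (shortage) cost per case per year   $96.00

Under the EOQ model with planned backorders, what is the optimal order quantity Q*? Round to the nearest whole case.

667 cases

Q* = √(2DS/H) · √((H + b)/b)
   = √(2 × 26,800 × 170 / 26) · √((26 + 96) / 96)
   = 591.998 × 1.1273 ≈ 667.37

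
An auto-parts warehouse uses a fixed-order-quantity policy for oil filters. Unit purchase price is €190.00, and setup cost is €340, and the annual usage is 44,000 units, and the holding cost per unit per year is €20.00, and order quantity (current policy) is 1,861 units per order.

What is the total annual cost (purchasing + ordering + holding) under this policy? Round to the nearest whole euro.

€8,386,649

Ordering: D/Q × S = 44,000/1,861 × €340 = €8,038.69
Holding:  Q/2 × H = 1,861/2 × €20 = €18,610.00
Purchase cost = D·C = 44,000 × 190 = €8,360,000.00
Total = €8,038.69 + €18,610.00 + €8,360,000.00 = €8,386,648.69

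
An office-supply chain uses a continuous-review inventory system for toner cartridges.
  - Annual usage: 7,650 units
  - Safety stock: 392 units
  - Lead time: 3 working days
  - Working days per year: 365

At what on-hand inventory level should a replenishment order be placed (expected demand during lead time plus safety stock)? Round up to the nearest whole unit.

455 units

Daily demand d = 7,650 / 365 = 20.959 units/day
Demand during lead time = 20.959 × 3 = 62.88
Reorder point = 62.88 + 392 = 454.88 → round up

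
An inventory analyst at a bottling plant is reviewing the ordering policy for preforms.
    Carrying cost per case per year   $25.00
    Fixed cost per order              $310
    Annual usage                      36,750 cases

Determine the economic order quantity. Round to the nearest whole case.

EOQ = √(2DS/H) = √(2 × 36,750 × 310 / 25)
    = √(911,400.00) ≈ 954.67

955 cases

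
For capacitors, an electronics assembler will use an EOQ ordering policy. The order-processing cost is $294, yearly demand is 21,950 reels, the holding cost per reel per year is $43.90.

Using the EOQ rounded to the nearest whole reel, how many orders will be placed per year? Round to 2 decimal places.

40.50 orders per year

Q* = √(2·D·S / H) = √(2·21,950·294 / 43.9) = √294,000.0 ≈ 542.22 → Q = 542
Orders per year = D/Q = 21,950 / 542 = 40.498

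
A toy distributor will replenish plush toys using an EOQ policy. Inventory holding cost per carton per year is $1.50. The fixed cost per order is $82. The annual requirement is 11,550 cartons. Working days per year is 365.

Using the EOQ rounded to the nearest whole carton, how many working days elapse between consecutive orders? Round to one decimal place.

Optimal lot size Q* = (2 × 11,550 × $82 / $1.5)^½ ≈ 1,123.74 → Q = 1,124 cartons
T = Q/D × 365 days = 1,124/11,550 × 365 = 35.520 days

35.5 days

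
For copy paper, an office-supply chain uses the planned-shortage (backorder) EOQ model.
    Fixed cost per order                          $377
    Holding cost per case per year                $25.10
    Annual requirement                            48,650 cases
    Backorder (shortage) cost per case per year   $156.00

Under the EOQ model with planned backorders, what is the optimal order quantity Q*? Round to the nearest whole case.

1,303 cases

Q* = √(2DS/H) · √((H + b)/b)
   = √(2 × 48,650 × 377 / 25.1) · √((25.1 + 156) / 156)
   = 1,208.900 × 1.0774 ≈ 1,302.53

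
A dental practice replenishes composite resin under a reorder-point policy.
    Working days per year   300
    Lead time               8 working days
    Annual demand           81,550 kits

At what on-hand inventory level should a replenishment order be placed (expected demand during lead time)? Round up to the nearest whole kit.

2,175 kits

Daily demand d = 81,550 / 300 = 271.833 kits/day
Demand during lead time = 271.833 × 8 = 2,174.67
Reorder point = 2,174.67 → round up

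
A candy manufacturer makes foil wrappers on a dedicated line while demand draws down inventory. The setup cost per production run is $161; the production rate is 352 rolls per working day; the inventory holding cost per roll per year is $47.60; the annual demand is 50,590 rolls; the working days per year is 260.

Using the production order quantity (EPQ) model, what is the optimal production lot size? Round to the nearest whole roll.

875 rolls

d = 50,590/260 = 194.5769 rolls/day;  effective holding cost H(1 − d/p) = 47.6·(1 − 194.5769/352) = 21.28789
Q* = √(2DS / H_eff) = √(2·50,590·161 / 21.28789) ≈ 874.77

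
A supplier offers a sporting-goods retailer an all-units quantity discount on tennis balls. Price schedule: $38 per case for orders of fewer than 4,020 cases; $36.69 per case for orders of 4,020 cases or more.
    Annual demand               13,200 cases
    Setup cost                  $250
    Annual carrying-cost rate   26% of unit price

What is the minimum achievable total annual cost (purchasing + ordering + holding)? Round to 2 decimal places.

$504,303.09

H₁ = 26%×$38 = $9.8800;  H₂ = 26%×$36.69 = $9.5394
EOQ₁ = √(2×13,200×250/9.8800) = 817.32  (< 4,020, feasible at tier 1)
EOQ₂ = √(2×13,200×250/9.5394) = 831.79  (< 4,020 → use Q = 4,020 at tier-2 price)
TC(tier 1 (EOQ₁), Q≈817.3) = $509,675.15
TC(tier 2, Q≈4,020.0) = $504,303.09
Minimum at tier 2: $504,303.09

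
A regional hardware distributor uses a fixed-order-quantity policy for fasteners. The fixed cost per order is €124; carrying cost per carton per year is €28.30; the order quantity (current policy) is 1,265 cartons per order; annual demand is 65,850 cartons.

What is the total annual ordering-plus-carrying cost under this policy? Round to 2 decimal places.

€24,354.61

Annual ordering cost = (D/Q)·S = (65,850/1,265) × 124 = €6,454.86
Annual holding cost  = (Q/2)·H = (1,265/2) × 28.3 = €17,899.75
Total = €6,454.86 + €17,899.75 = €24,354.61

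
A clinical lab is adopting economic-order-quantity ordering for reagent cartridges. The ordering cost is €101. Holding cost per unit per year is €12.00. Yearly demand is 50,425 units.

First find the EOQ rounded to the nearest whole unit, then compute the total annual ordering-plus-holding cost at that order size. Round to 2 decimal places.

EOQ = √(2DS/H) = √(2 × 50,425 × 101 / 12)
    = √(848,820.83) ≈ 921.31 → Q = 921 units
Ordering: D/Q × S = 50,425/921 × €101 = €5,529.78
Holding:  Q/2 × H = 921/2 × €12 = €5,526.00
Total = €5,529.78 + €5,526.00 = €11,055.78

€11,055.78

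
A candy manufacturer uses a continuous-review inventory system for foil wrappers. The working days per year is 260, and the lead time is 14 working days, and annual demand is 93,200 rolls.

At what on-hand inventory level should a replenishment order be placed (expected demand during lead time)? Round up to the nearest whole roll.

Daily demand d = 93,200 / 260 = 358.462 rolls/day
Demand during lead time = 358.462 × 14 = 5,018.46
Reorder point = 5,018.46 → round up

5,019 rolls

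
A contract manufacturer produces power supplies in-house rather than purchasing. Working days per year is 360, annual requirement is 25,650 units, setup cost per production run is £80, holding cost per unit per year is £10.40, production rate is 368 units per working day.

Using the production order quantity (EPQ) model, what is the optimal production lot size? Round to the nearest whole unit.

d = 25,650/360 = 71.2500 units/day;  effective holding cost H(1 − d/p) = 10.4·(1 − 71.2500/368) = 8.38641
Q* = √(2DS / H_eff) = √(2·25,650·80 / 8.38641) ≈ 699.54

700 units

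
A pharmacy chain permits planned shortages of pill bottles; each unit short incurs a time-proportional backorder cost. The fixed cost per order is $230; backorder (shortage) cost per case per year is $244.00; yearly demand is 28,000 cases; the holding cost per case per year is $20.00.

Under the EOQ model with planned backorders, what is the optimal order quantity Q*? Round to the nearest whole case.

835 cases

Basic EOQ = √(2·28,000·230/20) = 802.496
Backorder adjustment √((H+b)/b) = √((20+244)/244) = 1.0402
Q* = 802.496 × 1.0402 ≈ 834.74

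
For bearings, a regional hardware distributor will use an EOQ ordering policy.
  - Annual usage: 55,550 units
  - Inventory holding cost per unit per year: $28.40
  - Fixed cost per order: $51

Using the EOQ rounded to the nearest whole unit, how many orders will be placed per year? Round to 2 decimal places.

124.27 orders per year

Q* = √(2·D·S / H) = √(2·55,550·51 / 28.4) = √199,510.6 ≈ 446.67 → Q = 447
N = D/Q = 55,550/447 ≈ 124.273 orders/yr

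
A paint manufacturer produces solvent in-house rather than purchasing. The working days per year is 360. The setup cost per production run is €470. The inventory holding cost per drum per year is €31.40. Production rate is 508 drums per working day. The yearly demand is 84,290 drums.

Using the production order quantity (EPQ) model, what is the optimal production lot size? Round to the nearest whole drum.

2,163 drums

Daily demand d = 84,290/360 = 234.139; p = 508; 1 − d/p = 0.53910
EPQ = √(2DS / (H(1 − d/p)))
    = √(2 × 84,290 × 470 / (31.4 × 0.53910)) ≈ 2,163.48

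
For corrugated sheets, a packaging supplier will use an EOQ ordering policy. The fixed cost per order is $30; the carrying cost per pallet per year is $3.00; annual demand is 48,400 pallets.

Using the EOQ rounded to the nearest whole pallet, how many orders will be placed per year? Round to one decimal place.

49.2 orders per year

EOQ = √(2DS/H) = √(2 × 48,400 × 30 / 3)
    = √(968,000.00) ≈ 983.87 → Q = 984
N = D/Q = 48,400/984 ≈ 49.187 orders/yr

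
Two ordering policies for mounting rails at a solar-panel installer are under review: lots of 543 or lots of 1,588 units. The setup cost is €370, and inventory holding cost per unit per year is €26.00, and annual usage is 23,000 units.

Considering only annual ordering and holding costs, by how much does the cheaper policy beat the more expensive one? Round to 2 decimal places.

TC(Q) = (D/Q)S + (Q/2)H
TC(543) = (23,000/543)×370 + (543/2)×26 = €22,731.19
TC(1,588) = (23,000/1,588)×370 + (1,588/2)×26 = €26,002.94
|ΔTC| = |€22,731.19 − €26,002.94| = €3,271.75

€3,271.75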